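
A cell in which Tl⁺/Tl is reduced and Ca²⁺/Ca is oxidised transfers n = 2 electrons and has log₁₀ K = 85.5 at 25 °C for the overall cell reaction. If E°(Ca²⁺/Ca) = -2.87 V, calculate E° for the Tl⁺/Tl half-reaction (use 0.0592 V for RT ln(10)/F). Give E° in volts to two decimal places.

-0.34 V

E°cell = (0.0592/n)·log K = (0.0592/2)(85.5) = +2.531 V.
Since Tl⁺/Tl is the cathode and Ca²⁺/Ca the anode, E°cell = E°(Tl⁺/Tl) − E°(Ca²⁺/Ca).
So E°(Tl⁺/Tl) = E°cell + E°(Ca²⁺/Ca) = +2.531 + (-2.87) = -0.34 V.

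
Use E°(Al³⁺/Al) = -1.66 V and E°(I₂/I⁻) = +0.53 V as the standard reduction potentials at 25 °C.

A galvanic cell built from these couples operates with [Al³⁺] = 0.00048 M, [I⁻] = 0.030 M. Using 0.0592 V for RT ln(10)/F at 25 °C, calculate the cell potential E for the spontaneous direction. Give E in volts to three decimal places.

+2.346 V

I₂/I⁻ is the cathode (higher E°), Al³⁺/Al the anode: E°cell = +0.53 − (-1.66) = +2.19 V, n = 6.
Overall: 3 I₂(s) + 2 Al(s) → 6 I⁻(aq) + 2 Al³⁺(aq)
Q = [I⁻]^6·[Al³⁺]^2; log Q = -15.775.
E = E° − (0.0592/n) log Q = +2.19 − (0.0592/6)(-15.775) = +2.346 V.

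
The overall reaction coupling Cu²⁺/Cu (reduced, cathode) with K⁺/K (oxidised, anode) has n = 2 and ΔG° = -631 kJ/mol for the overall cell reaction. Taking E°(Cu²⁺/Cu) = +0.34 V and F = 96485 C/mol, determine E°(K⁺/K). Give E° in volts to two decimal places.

E°cell = −ΔG°/(nF) = −(-631×10³)/((2)(96485)) = +3.270 V.
Since Cu²⁺/Cu is the cathode and K⁺/K the anode, E°cell = E°(Cu²⁺/Cu) − E°(K⁺/K).
So E°(K⁺/K) = E°(Cu²⁺/Cu) − E°cell = (+0.34) − (+3.270) = -2.93 V.

-2.93 V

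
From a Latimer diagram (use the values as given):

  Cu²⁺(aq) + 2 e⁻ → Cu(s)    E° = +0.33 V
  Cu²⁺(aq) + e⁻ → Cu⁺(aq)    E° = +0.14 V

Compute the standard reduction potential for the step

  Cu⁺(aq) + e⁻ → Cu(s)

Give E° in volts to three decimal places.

Sequential free energies add, so n₃E°₃ = n₁E°₁ + n₂E°₂.
With n₃ = 2, and the known step contributing 1×(+0.14) V, the unknown satisfies 1·E° = 2×(+0.33) − 1×(+0.14) = +0.520.
E° = +0.520 / 1 = +0.520 V.

+0.520 V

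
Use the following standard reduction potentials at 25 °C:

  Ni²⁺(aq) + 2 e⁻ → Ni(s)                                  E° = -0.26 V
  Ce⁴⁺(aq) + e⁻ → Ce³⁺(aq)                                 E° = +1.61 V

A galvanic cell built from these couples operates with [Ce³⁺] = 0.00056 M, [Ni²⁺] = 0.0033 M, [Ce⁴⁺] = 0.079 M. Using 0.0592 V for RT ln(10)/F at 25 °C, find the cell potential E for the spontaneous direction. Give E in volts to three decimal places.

Ce⁴⁺/Ce³⁺ is the cathode (higher E°), Ni²⁺/Ni the anode: E°cell = +1.61 − (-0.26) = +1.87 V, n = 2.
Overall: 2 Ce⁴⁺(aq) + Ni(s) → 2 Ce³⁺(aq) + Ni²⁺(aq)
Q = [Ce³⁺]^2·[Ni²⁺] / ([Ce⁴⁺]^2); log Q = -6.780.
E = E° − (0.0592/n) log Q = +1.87 − (0.0592/2)(-6.780) = +2.071 V.

+2.071 V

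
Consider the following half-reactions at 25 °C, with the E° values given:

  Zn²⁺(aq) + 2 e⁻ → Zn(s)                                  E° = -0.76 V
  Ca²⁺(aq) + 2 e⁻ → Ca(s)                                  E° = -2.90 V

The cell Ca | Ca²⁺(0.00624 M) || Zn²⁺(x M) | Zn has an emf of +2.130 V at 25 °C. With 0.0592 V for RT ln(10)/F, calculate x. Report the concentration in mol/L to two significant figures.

0.0029 M

Zn²⁺/Zn is the cathode, Ca²⁺/Ca the anode: E°cell = +2.14 V, n = 2.
Overall reaction: Zn²⁺(aq) + Ca(s) → Zn(s) + Ca²⁺(aq); Q = [Ca²⁺]^1/[Zn²⁺]^1.
From E = E° − (0.0592/n) log Q: log Q = (E° − E)·n/0.0592 = (+2.14 − (+2.130))·2/0.0592 = 0.3378.
So 1·log[Zn²⁺] = 1·log(0.00624) − log Q = -2.2048 − (0.3378) = -2.5426; [Zn²⁺] = 10^(-2.5426) ≈ 0.0029 M.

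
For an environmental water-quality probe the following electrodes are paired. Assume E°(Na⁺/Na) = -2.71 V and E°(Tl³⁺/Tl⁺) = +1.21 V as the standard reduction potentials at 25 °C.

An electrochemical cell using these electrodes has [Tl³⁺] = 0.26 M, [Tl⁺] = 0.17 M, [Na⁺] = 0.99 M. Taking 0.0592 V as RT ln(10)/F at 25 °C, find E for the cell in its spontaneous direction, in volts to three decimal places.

+3.926 V

Tl³⁺/Tl⁺ is the cathode (higher E°), Na⁺/Na the anode: E°cell = +1.21 − (-2.71) = +3.92 V, n = 2.
Overall: Tl³⁺(aq) + 2 Na(s) → Tl⁺(aq) + 2 Na⁺(aq)
Q = [Tl⁺]·[Na⁺]^2 / ([Tl³⁺]); log Q = -0.193.
E = E° − (0.0592/n) log Q = +3.92 − (0.0592/2)(-0.193) = +3.926 V.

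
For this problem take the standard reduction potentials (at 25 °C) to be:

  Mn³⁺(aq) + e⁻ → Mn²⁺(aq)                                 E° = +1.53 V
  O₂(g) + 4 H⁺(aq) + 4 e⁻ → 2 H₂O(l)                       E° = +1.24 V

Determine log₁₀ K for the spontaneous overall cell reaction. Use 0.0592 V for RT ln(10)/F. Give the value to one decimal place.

19.6

Cathode: Mn³⁺/Mn²⁺; anode: O₂/H₂O. E°cell = +0.29 V, n = 4.
log K = nE°cell / 0.0592 = (4)(+0.29) / 0.0592 = 19.6.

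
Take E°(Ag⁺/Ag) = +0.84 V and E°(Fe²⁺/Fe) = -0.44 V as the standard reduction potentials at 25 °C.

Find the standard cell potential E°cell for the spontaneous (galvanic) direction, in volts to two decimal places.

The Ag⁺/Ag couple has the higher reduction potential, so it is the cathode; Fe²⁺/Fe is oxidised at the anode.
E°cell = E°(cathode) − E°(anode) = (+0.84) − (-0.44) = +1.28 V.
Since E°cell > 0, the reaction is spontaneous under standard conditions.

+1.28 V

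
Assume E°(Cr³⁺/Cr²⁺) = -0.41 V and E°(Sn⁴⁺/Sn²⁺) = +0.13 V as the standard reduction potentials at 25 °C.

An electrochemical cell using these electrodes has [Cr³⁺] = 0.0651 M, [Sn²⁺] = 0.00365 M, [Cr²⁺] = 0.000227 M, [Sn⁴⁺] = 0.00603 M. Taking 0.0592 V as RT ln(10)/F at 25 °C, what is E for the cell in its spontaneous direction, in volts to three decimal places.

Sn⁴⁺/Sn²⁺ is the cathode (higher E°), Cr³⁺/Cr²⁺ the anode: E°cell = +0.13 − (-0.41) = +0.54 V, n = 2.
Overall: Sn⁴⁺(aq) + 2 Cr²⁺(aq) → Sn²⁺(aq) + 2 Cr³⁺(aq)
Q = [Sn²⁺]·[Cr³⁺]^2 / ([Sn⁴⁺]·[Cr²⁺]^2); log Q = 4.697.
E = E° − (0.0592/n) log Q = +0.54 − (0.0592/2)(4.697) = +0.401 V.

+0.401 V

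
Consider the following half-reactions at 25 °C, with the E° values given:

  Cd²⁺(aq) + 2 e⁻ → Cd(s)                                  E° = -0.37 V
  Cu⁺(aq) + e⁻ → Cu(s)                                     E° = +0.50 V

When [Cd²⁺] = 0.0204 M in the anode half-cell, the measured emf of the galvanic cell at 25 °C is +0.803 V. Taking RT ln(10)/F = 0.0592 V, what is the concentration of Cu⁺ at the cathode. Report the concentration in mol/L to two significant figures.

Cu⁺/Cu is the cathode, Cd²⁺/Cd the anode: E°cell = +0.87 V, n = 2.
Overall reaction: 2 Cu⁺(aq) + Cd(s) → 2 Cu(s) + Cd²⁺(aq); Q = [Cd²⁺]^1/[Cu⁺]^2.
From E = E° − (0.0592/n) log Q: log Q = (E° − E)·n/0.0592 = (+0.87 − (+0.803))·2/0.0592 = 2.2635.
So 2·log[Cu⁺] = 1·log(0.0204) − log Q = -1.6904 − (2.2635) = -3.9539; log[Cu⁺] = -3.9539 / 2 = -1.9769; [Cu⁺] = 10^(-1.9769) ≈ 0.011 M.

0.011 M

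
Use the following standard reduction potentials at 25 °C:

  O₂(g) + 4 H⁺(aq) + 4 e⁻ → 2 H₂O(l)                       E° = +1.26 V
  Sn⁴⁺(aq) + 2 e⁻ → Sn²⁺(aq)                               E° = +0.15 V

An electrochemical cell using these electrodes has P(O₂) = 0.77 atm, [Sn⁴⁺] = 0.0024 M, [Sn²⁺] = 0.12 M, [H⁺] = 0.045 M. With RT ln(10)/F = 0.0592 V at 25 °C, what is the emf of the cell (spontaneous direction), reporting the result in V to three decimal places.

O₂/H₂O is the cathode (higher E°), Sn⁴⁺/Sn²⁺ the anode: E°cell = +1.26 − (+0.15) = +1.11 V, n = 4.
Overall: O₂(g) + 4 H⁺(aq) + 2 Sn²⁺(aq) → 2 H₂O(l) + 2 Sn⁴⁺(aq)
Q = [Sn⁴⁺]^2 / (P(O₂)·[H⁺]^4·[Sn²⁺]^2); log Q = 2.103.
E = E° − (0.0592/n) log Q = +1.11 − (0.0592/4)(2.103) = +1.079 V.

+1.079 V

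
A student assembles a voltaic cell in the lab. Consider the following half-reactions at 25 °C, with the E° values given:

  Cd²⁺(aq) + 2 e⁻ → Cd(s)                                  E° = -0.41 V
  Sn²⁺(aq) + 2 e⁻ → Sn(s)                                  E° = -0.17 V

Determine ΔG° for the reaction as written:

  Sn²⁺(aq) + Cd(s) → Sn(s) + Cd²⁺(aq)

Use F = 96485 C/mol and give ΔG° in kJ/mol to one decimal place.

As written, Sn²⁺/Sn is reduced (cathode) and Cd²⁺/Cd is oxidised (anode), so E°cell = (-0.17) − (-0.41) = +0.24 V.
Balancing electrons gives n = 2.
ΔG° = −nFE° = −(2)(96485)(+0.24) = -46,313 J = -46.3 kJ/mol.

-46.3 kJ/mol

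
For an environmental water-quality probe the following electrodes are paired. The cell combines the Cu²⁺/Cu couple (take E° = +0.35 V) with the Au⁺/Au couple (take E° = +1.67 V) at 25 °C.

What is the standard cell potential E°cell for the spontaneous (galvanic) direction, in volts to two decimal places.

+1.32 V

The Au⁺/Au couple has the higher reduction potential, so it is the cathode; Cu²⁺/Cu is oxidised at the anode.
E°cell = E°(cathode) − E°(anode) = (+1.67) − (+0.35) = +1.32 V.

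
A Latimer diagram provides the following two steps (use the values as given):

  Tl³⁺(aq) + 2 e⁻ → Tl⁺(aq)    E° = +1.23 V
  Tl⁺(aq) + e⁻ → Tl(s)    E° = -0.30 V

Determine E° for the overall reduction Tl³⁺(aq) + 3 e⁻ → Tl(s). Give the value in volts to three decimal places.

+0.720 V

Adding the free-energy changes (−nFE°) of the two steps gives −n₃FE°₃ = −n₁FE°₁ − n₂FE°₂.
E°₃ = (2×+1.23 + 1×-0.30) / 3 = (+2.160) / 3 = +0.720 V.
E° values themselves are not directly additive — weighting by electron count is essential.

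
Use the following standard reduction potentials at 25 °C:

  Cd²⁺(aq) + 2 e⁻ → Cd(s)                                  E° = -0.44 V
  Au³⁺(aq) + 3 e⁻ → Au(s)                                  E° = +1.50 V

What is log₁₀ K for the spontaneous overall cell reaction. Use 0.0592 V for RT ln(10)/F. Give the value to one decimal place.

Cathode: Au³⁺/Au; anode: Cd²⁺/Cd. E°cell = +1.94 V, n = 6.
log K = nE°cell / 0.0592 = (6)(+1.94) / 0.0592 = 196.6.

196.6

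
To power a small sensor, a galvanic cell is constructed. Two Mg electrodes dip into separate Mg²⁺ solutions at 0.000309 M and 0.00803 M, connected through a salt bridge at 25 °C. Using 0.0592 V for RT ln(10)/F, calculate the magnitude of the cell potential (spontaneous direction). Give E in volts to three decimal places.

For a concentration cell E°cell = 0. The 0.00803 M side is the cathode (reduction is favoured where [Mg²⁺] is higher).
With n = 2, E = −(0.0592/2) log([Mg²⁺]ₐₙ/[Mg²⁺]꜀ₐₜ) = −(0.0592/2) log(0.000309/0.00803) = −(0.0592/2)(-1.415) = +0.042 V.

+0.042 V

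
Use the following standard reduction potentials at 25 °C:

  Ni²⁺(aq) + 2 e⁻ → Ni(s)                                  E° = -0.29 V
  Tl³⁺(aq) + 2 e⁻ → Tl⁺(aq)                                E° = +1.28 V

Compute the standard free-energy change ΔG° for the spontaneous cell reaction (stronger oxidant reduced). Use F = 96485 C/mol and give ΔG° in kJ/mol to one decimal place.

-303.0 kJ/mol

Tl³⁺/Tl⁺ (E° = +1.28 V) is the cathode; Ni²⁺/Ni (E° = -0.29 V) is the anode, so E°cell = +1.57 V.
Balancing electrons gives n = 2 (lcm of 2 and 2).
ΔG° = −nFE° = −(2)(96485)(+1.57) = -302,963 J = -303.0 kJ/mol.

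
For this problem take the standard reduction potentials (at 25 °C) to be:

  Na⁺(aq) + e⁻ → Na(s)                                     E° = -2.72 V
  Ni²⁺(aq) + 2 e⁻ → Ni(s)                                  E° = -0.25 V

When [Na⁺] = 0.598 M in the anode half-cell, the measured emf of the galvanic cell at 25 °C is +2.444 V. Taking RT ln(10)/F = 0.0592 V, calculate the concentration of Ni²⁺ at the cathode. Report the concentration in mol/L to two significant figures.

0.047 M

Ni²⁺/Ni is the cathode, Na⁺/Na the anode: E°cell = +2.47 V, n = 2.
Overall reaction: Ni²⁺(aq) + 2 Na(s) → Ni(s) + 2 Na⁺(aq); Q = [Na⁺]^2/[Ni²⁺]^1.
From E = E° − (0.0592/n) log Q: log Q = (E° − E)·n/0.0592 = (+2.47 − (+2.444))·2/0.0592 = 0.8784.
So 1·log[Ni²⁺] = 2·log(0.598) − log Q = -0.4466 − (0.8784) = -1.3250; [Ni²⁺] = 10^(-1.3250) ≈ 0.047 M.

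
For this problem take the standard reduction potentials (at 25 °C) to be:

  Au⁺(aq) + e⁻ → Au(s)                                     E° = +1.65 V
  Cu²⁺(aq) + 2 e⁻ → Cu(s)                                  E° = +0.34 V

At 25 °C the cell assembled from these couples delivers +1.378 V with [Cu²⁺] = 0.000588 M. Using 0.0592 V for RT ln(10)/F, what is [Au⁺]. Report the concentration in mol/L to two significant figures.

0.34 M

Au⁺/Au is the cathode, Cu²⁺/Cu the anode: E°cell = +1.31 V, n = 2.
Overall reaction: 2 Au⁺(aq) + Cu(s) → 2 Au(s) + Cu²⁺(aq); Q = [Cu²⁺]^1/[Au⁺]^2.
From E = E° − (0.0592/n) log Q: log Q = (E° − E)·n/0.0592 = (+1.31 − (+1.378))·2/0.0592 = -2.2973.
So 2·log[Au⁺] = 1·log(0.000588) − log Q = -3.2306 − (-2.2973) = -0.9333; log[Au⁺] = -0.9333 / 2 = -0.4667; [Au⁺] = 10^(-0.4667) ≈ 0.34 M.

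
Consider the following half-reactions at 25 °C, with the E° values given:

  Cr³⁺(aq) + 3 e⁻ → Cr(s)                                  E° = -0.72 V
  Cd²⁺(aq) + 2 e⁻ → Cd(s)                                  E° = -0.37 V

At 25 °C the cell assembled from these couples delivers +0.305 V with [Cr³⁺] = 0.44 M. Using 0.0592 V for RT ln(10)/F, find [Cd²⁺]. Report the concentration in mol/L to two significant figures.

Cd²⁺/Cd is the cathode, Cr³⁺/Cr the anode: E°cell = +0.35 V, n = 6.
Overall reaction: 3 Cd²⁺(aq) + 2 Cr(s) → 3 Cd(s) + 2 Cr³⁺(aq); Q = [Cr³⁺]^2/[Cd²⁺]^3.
From E = E° − (0.0592/n) log Q: log Q = (E° − E)·n/0.0592 = (+0.35 − (+0.305))·6/0.0592 = 4.5608.
So 3·log[Cd²⁺] = 2·log(0.44) − log Q = -0.7131 − (4.5608) = -5.2739; log[Cd²⁺] = -5.2739 / 3 = -1.7580; [Cd²⁺] = 10^(-1.7580) ≈ 0.017 M.

0.017 M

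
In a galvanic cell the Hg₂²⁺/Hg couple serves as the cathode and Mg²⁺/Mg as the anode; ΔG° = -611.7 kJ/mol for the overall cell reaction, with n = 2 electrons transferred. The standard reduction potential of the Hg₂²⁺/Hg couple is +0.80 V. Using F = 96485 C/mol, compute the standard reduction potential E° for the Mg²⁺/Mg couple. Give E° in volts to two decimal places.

E°cell = −ΔG°/(nF) = −(-611.7×10³)/((2)(96485)) = +3.170 V.
Since Hg₂²⁺/Hg is the cathode and Mg²⁺/Mg the anode, E°cell = E°(Hg₂²⁺/Hg) − E°(Mg²⁺/Mg).
So E°(Mg²⁺/Mg) = E°(Hg₂²⁺/Hg) − E°cell = (+0.80) − (+3.170) = -2.37 V.

-2.37 V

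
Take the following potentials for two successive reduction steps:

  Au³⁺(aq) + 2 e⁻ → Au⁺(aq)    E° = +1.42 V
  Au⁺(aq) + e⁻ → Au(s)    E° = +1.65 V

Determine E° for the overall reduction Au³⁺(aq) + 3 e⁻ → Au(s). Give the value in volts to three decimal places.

Standard free energies of sequential steps add: ΔG°₃ = ΔG°₁ + ΔG°₂, so n₃E°₃ = n₁E°₁ + n₂E°₂.
E°₃ = (2×+1.42 + 1×+1.65) / 3 = (+4.490) / 3 = +1.497 V.

+1.497 V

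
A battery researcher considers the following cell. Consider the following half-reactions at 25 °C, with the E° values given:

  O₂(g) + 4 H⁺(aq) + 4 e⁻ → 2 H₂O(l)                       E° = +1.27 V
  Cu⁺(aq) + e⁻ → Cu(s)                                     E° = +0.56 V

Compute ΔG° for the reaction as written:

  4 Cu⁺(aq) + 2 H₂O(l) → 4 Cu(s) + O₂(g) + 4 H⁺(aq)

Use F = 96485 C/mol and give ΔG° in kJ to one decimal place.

As written, Cu⁺/Cu is reduced (cathode) and O₂/H₂O is oxidised (anode), so E°cell = (+0.56) − (+1.27) = -0.71 V.
Balancing electrons gives n = 4.
ΔG° = −nFE° = −(4)(96485)(-0.71) = 274,017 J = +274.0 kJ.

+274.0 kJ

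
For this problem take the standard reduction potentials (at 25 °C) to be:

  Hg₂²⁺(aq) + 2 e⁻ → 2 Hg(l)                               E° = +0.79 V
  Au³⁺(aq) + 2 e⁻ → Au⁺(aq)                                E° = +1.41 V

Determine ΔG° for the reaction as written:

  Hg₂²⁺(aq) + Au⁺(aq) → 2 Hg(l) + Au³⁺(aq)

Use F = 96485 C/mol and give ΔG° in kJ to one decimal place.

As written, Hg₂²⁺/Hg is reduced (cathode) and Au³⁺/Au⁺ is oxidised (anode), so E°cell = (+0.79) − (+1.41) = -0.62 V.
Balancing electrons gives n = 2.
ΔG° = −nFE° = −(2)(96485)(-0.62) = 119,641 J = +119.6 kJ.

+119.6 kJ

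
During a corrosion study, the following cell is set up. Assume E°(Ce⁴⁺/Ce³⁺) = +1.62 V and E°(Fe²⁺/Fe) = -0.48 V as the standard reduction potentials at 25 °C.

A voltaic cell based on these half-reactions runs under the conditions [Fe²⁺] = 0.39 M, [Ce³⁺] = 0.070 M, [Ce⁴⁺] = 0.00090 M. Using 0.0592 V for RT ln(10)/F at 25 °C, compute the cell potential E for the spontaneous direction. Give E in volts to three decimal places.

Ce⁴⁺/Ce³⁺ is the cathode (higher E°), Fe²⁺/Fe the anode: E°cell = +1.62 − (-0.48) = +2.10 V, n = 2.
Overall: 2 Ce⁴⁺(aq) + Fe(s) → 2 Ce³⁺(aq) + Fe²⁺(aq)
Q = [Ce³⁺]^2·[Fe²⁺] / ([Ce⁴⁺]^2); log Q = 3.373.
E = E° − (0.0592/n) log Q = +2.10 − (0.0592/2)(3.373) = +2.000 V.

+2.000 V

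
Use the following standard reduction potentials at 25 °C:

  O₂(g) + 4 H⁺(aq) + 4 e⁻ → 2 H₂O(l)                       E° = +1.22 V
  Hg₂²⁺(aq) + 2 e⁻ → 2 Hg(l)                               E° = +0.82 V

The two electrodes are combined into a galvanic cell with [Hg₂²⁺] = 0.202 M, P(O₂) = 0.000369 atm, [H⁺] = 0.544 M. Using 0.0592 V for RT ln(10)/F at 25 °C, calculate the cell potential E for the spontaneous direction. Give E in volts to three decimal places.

O₂/H₂O is the cathode (higher E°), Hg₂²⁺/Hg the anode: E°cell = +1.22 − (+0.82) = +0.40 V, n = 4.
Overall: O₂(g) + 4 H⁺(aq) + 4 Hg(l) → 2 H₂O(l) + 2 Hg₂²⁺(aq)
Q = [Hg₂²⁺]^2 / (P(O₂)·[H⁺]^4); log Q = 3.101.
E = E° − (0.0592/n) log Q = +0.40 − (0.0592/4)(3.101) = +0.354 V.

+0.354 V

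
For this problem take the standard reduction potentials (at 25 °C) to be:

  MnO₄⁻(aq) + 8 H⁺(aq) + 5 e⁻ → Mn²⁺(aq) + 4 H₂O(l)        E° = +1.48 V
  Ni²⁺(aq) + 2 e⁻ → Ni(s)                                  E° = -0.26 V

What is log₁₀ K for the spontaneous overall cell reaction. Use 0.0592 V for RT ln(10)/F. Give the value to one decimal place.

Cathode: MnO₄⁻/Mn²⁺; anode: Ni²⁺/Ni. E°cell = +1.74 V, n = 10.
log K = nE°cell / 0.0592 = (10)(+1.74) / 0.0592 = 293.9.

293.9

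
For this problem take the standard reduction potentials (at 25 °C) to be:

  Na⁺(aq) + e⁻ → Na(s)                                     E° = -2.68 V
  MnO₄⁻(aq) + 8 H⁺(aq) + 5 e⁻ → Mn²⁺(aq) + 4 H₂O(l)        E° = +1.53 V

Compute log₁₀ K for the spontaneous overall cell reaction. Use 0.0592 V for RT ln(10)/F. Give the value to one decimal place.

Cathode: MnO₄⁻/Mn²⁺; anode: Na⁺/Na. E°cell = +4.21 V, n = 5.
log K = nE°cell / 0.0592 = (5)(+4.21) / 0.0592 = 355.6.

355.6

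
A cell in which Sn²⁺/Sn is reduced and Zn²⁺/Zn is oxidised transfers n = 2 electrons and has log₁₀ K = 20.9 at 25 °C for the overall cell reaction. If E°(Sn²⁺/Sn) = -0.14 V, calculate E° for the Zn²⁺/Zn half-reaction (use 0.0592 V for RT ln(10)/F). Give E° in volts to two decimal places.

E°cell = (0.0592/n)·log K = (0.0592/2)(20.9) = +0.619 V.
Since Sn²⁺/Sn is the cathode and Zn²⁺/Zn the anode, E°cell = E°(Sn²⁺/Sn) − E°(Zn²⁺/Zn).
So E°(Zn²⁺/Zn) = E°(Sn²⁺/Sn) − E°cell = (-0.14) − (+0.619) = -0.76 V.

-0.76 V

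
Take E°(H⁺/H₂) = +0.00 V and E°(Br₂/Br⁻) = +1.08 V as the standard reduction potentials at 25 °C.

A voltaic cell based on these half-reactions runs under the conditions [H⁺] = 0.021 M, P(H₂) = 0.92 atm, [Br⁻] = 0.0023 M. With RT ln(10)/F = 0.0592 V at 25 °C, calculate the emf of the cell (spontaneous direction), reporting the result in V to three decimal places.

Br₂/Br⁻ is the cathode (higher E°), H⁺/H₂ the anode: E°cell = +1.08 − (+0.00) = +1.08 V, n = 2.
Overall: Br₂(l) + H₂(g) → 2 Br⁻(aq) + 2 H⁺(aq)
Q = [Br⁻]^2·[H⁺]^2 / (P(H₂)); log Q = -8.596.
E = E° − (0.0592/n) log Q = +1.08 − (0.0592/2)(-8.596) = +1.334 V.

+1.334 V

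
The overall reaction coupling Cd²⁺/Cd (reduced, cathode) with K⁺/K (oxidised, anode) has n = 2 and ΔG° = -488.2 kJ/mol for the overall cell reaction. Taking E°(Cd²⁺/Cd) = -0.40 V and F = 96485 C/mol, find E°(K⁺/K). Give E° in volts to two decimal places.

-2.93 V

E°cell = −ΔG°/(nF) = −(-488.2×10³)/((2)(96485)) = +2.530 V.
Since Cd²⁺/Cd is the cathode and K⁺/K the anode, E°cell = E°(Cd²⁺/Cd) − E°(K⁺/K).
So E°(K⁺/K) = E°(Cd²⁺/Cd) − E°cell = (-0.40) − (+2.530) = -2.93 V.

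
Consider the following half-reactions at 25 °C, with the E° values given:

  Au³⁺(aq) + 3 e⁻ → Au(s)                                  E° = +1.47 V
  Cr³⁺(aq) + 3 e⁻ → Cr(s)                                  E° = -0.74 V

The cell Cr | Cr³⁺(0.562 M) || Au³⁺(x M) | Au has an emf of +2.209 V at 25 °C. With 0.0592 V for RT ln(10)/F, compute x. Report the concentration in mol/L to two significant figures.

Au³⁺/Au is the cathode, Cr³⁺/Cr the anode: E°cell = +2.21 V, n = 3.
Overall reaction: Au³⁺(aq) + Cr(s) → Au(s) + Cr³⁺(aq); Q = [Cr³⁺]^1/[Au³⁺]^1.
From E = E° − (0.0592/n) log Q: log Q = (E° − E)·n/0.0592 = (+2.21 − (+2.209))·3/0.0592 = 0.0507.
So 1·log[Au³⁺] = 1·log(0.562) − log Q = -0.2503 − (0.0507) = -0.3010; [Au³⁺] = 10^(-0.3010) ≈ 0.50 M.

0.50 M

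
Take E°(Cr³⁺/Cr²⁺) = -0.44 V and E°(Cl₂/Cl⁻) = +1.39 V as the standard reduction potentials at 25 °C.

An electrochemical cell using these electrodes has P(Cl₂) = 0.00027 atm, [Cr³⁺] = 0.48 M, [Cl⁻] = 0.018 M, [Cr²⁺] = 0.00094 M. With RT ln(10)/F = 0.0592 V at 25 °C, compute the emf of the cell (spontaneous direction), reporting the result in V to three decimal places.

+1.667 V

Cl₂/Cl⁻ is the cathode (higher E°), Cr³⁺/Cr²⁺ the anode: E°cell = +1.39 − (-0.44) = +1.83 V, n = 2.
Overall: Cl₂(g) + 2 Cr²⁺(aq) → 2 Cl⁻(aq) + 2 Cr³⁺(aq)
Q = [Cl⁻]^2·[Cr³⁺]^2 / (P(Cl₂)·[Cr²⁺]^2); log Q = 5.495.
E = E° − (0.0592/n) log Q = +1.83 − (0.0592/2)(5.495) = +1.667 V.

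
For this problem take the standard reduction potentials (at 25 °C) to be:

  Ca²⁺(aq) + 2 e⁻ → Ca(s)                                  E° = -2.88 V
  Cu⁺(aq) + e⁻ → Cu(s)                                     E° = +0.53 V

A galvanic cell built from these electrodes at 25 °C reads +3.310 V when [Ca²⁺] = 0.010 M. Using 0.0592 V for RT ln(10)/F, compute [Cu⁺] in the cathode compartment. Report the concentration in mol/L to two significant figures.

0.0020 M

Cu⁺/Cu is the cathode, Ca²⁺/Ca the anode: E°cell = +3.41 V, n = 2.
Overall reaction: 2 Cu⁺(aq) + Ca(s) → 2 Cu(s) + Ca²⁺(aq); Q = [Ca²⁺]^1/[Cu⁺]^2.
From E = E° − (0.0592/n) log Q: log Q = (E° − E)·n/0.0592 = (+3.41 − (+3.310))·2/0.0592 = 3.3784.
So 2·log[Cu⁺] = 1·log(0.01) − log Q = -2.0000 − (3.3784) = -5.3784; log[Cu⁺] = -5.3784 / 2 = -2.6892; [Cu⁺] = 10^(-2.6892) ≈ 0.0020 M.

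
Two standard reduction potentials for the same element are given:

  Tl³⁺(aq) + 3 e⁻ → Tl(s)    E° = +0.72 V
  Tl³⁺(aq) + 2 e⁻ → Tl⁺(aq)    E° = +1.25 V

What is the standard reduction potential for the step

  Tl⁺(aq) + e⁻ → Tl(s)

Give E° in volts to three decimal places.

Sequential free energies add, so n₃E°₃ = n₁E°₁ + n₂E°₂.
With n₃ = 3, and the known step contributing 2×(+1.25) V, the unknown satisfies 1·E° = 3×(+0.72) − 2×(+1.25) = -0.340.
E° = -0.340 / 1 = -0.340 V.

-0.340 V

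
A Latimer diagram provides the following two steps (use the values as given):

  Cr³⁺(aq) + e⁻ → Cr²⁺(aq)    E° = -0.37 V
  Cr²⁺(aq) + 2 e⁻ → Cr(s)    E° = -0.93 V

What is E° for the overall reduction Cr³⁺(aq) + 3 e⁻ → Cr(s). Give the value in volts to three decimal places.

Adding the free-energy changes (−nFE°) of the two steps gives −n₃FE°₃ = −n₁FE°₁ − n₂FE°₂.
E°₃ = (1×-0.37 + 2×-0.93) / 3 = (-2.230) / 3 = -0.743 V.
Simply averaging or adding the two E° values would be wrong; the electron-weighted sum is required.

-0.743 V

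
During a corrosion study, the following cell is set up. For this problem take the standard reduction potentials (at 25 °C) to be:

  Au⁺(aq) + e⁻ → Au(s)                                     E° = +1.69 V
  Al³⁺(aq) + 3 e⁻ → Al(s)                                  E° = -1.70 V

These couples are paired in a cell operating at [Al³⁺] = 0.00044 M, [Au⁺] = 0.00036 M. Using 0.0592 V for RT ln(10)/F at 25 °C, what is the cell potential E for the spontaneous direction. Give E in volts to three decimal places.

+3.252 V

Au⁺/Au is the cathode (higher E°), Al³⁺/Al the anode: E°cell = +1.69 − (-1.70) = +3.39 V, n = 3.
Overall: 3 Au⁺(aq) + Al(s) → 3 Au(s) + Al³⁺(aq)
Q = [Al³⁺] / ([Au⁺]^3); log Q = 6.975.
E = E° − (0.0592/n) log Q = +3.39 − (0.0592/3)(6.975) = +3.252 V.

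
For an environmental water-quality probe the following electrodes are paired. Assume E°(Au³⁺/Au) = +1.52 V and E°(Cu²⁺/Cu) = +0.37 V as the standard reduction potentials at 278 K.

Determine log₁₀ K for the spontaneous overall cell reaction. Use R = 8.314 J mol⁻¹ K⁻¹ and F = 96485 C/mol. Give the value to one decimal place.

125.1

Cathode: Au³⁺/Au; anode: Cu²⁺/Cu. E°cell = (+1.52) − (+0.37) = +1.15 V, with n = 6.
ΔG° = −nFE° = −RT ln K, so ln K = nFE°/(RT) = (6)(96485)(+1.15) / ((8.314)(278)) = 288.041.
log₁₀ K = 288.041 / ln 10 = 125.1.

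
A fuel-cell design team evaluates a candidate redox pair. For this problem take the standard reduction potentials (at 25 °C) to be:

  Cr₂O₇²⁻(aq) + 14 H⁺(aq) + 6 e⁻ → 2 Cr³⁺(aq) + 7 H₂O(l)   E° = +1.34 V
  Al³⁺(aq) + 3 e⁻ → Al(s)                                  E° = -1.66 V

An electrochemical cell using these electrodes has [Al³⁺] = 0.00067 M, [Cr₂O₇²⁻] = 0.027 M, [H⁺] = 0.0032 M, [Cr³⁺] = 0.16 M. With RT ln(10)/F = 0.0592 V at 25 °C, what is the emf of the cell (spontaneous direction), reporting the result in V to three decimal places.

Cr₂O₇²⁻/Cr³⁺ is the cathode (higher E°), Al³⁺/Al the anode: E°cell = +1.34 − (-1.66) = +3.00 V, n = 6.
Overall: Cr₂O₇²⁻(aq) + 14 H⁺(aq) + 2 Al(s) → 2 Cr³⁺(aq) + 7 H₂O(l) + 2 Al³⁺(aq)
Q = [Cr³⁺]^2·[Al³⁺]^2 / ([Cr₂O₇²⁻]·[H⁺]^14); log Q = 28.557.
E = E° − (0.0592/n) log Q = +3.00 − (0.0592/6)(28.557) = +2.718 V.

+2.718 V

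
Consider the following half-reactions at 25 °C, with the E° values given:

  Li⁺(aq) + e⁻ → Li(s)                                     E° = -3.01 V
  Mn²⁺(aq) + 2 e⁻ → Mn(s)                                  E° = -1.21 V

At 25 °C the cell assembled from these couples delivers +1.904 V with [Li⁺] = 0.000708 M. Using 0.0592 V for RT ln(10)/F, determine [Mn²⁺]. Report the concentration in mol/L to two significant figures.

0.0016 M

Mn²⁺/Mn is the cathode, Li⁺/Li the anode: E°cell = +1.80 V, n = 2.
Overall reaction: Mn²⁺(aq) + 2 Li(s) → Mn(s) + 2 Li⁺(aq); Q = [Li⁺]^2/[Mn²⁺]^1.
From E = E° − (0.0592/n) log Q: log Q = (E° − E)·n/0.0592 = (+1.80 − (+1.904))·2/0.0592 = -3.5135.
So 1·log[Mn²⁺] = 2·log(0.000708) − log Q = -6.2999 − (-3.5135) = -2.7864; [Mn²⁺] = 10^(-2.7864) ≈ 0.0016 M.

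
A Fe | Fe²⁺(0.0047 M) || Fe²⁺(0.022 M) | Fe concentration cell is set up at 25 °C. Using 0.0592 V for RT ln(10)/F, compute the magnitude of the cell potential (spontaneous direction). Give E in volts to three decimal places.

+0.020 V

For a concentration cell E°cell = 0. The 0.022 M side is the cathode (reduction is favoured where [Fe²⁺] is higher).
With n = 2, E = −(0.0592/2) log([Fe²⁺]ₐₙ/[Fe²⁺]꜀ₐₜ) = −(0.0592/2) log(0.0047/0.022) = −(0.0592/2)(-0.670) = +0.020 V.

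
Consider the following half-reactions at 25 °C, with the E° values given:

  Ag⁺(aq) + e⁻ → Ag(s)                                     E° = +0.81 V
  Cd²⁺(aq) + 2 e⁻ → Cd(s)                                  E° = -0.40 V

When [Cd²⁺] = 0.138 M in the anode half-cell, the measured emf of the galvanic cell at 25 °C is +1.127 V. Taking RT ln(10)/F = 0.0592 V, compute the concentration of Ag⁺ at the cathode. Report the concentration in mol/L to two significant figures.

Ag⁺/Ag is the cathode, Cd²⁺/Cd the anode: E°cell = +1.21 V, n = 2.
Overall reaction: 2 Ag⁺(aq) + Cd(s) → 2 Ag(s) + Cd²⁺(aq); Q = [Cd²⁺]^1/[Ag⁺]^2.
From E = E° − (0.0592/n) log Q: log Q = (E° − E)·n/0.0592 = (+1.21 − (+1.127))·2/0.0592 = 2.8041.
So 2·log[Ag⁺] = 1·log(0.138) − log Q = -0.8601 − (2.8041) = -3.6642; log[Ag⁺] = -3.6642 / 2 = -1.8321; [Ag⁺] = 10^(-1.8321) ≈ 0.015 M.

0.015 M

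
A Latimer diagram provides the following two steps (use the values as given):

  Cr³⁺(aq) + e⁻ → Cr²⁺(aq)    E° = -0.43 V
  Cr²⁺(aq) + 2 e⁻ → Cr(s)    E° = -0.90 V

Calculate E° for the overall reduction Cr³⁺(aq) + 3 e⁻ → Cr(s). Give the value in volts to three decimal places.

Since ΔG° = −nFE° is additive over sequential reductions, n₃E°₃ = n₁E°₁ + n₂E°₂.
E°₃ = (1×-0.43 + 2×-0.90) / 3 = (-2.230) / 3 = -0.743 V.
Simply averaging or adding the two E° values would be wrong; the electron-weighted sum is required.

-0.743 V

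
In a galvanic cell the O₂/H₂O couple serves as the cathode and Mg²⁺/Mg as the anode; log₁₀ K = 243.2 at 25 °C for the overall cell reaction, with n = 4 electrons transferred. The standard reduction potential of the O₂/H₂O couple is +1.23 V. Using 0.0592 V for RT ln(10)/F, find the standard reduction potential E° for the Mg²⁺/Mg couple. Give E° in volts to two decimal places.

-2.37 V

E°cell = (0.0592/n)·log K = (0.0592/4)(243.2) = +3.599 V.
Since O₂/H₂O is the cathode and Mg²⁺/Mg the anode, E°cell = E°(O₂/H₂O) − E°(Mg²⁺/Mg).
So E°(Mg²⁺/Mg) = E°(O₂/H₂O) − E°cell = (+1.23) − (+3.599) = -2.37 V.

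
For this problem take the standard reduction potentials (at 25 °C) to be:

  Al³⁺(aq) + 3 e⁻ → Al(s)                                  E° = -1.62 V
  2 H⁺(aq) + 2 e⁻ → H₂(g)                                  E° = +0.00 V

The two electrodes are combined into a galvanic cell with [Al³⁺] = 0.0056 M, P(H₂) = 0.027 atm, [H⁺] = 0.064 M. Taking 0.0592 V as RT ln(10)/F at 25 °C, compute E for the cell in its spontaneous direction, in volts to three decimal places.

H⁺/H₂ is the cathode (higher E°), Al³⁺/Al the anode: E°cell = +0.00 − (-1.62) = +1.62 V, n = 6.
Overall: 6 H⁺(aq) + 2 Al(s) → 3 H₂(g) + 2 Al³⁺(aq)
Q = P(H₂)^3·[Al³⁺]^2 / ([H⁺]^6); log Q = -2.047.
E = E° − (0.0592/n) log Q = +1.62 − (0.0592/6)(-2.047) = +1.640 V.

+1.640 V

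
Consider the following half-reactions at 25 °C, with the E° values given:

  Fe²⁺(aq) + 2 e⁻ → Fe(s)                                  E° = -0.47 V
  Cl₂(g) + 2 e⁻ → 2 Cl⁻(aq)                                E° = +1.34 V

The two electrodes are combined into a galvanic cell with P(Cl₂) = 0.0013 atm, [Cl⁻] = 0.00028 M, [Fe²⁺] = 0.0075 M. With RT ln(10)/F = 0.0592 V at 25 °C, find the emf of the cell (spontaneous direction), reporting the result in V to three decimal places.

+1.998 V

Cl₂/Cl⁻ is the cathode (higher E°), Fe²⁺/Fe the anode: E°cell = +1.34 − (-0.47) = +1.81 V, n = 2.
Overall: Cl₂(g) + Fe(s) → 2 Cl⁻(aq) + Fe²⁺(aq)
Q = [Cl⁻]^2·[Fe²⁺] / (P(Cl₂)); log Q = -6.345.
E = E° − (0.0592/n) log Q = +1.81 − (0.0592/2)(-6.345) = +1.998 V.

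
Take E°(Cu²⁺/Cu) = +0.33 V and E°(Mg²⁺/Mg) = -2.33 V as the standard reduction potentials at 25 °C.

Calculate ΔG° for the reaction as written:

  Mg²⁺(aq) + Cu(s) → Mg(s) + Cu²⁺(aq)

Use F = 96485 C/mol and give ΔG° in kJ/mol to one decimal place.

+513.3 kJ/mol

As written, Mg²⁺/Mg is reduced (cathode) and Cu²⁺/Cu is oxidised (anode), so E°cell = (-2.33) − (+0.33) = -2.66 V.
Balancing electrons gives n = 2.
ΔG° = −nFE° = −(2)(96485)(-2.66) = 513,300 J = +513.3 kJ/mol.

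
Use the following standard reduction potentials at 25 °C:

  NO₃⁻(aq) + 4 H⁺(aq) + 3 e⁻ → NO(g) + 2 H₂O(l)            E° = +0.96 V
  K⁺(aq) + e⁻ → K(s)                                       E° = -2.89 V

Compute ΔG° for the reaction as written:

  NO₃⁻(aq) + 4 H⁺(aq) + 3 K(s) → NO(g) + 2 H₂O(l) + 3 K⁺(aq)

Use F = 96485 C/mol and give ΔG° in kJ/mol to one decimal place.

-1114.4 kJ/mol

As written, NO₃⁻/NO is reduced (cathode) and K⁺/K is oxidised (anode), so E°cell = (+0.96) − (-2.89) = +3.85 V.
Balancing electrons gives n = 3.
ΔG° = −nFE° = −(3)(96485)(+3.85) = -1,114,402 J = -1114.4 kJ/mol.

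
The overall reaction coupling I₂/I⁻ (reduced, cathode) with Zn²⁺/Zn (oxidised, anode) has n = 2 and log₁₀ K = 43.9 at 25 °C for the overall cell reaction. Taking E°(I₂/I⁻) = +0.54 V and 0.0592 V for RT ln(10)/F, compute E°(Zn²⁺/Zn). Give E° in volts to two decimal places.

-0.76 V

E°cell = (0.0592/n)·log K = (0.0592/2)(43.9) = +1.299 V.
Since I₂/I⁻ is the cathode and Zn²⁺/Zn the anode, E°cell = E°(I₂/I⁻) − E°(Zn²⁺/Zn).
So E°(Zn²⁺/Zn) = E°(I₂/I⁻) − E°cell = (+0.54) − (+1.299) = -0.76 V.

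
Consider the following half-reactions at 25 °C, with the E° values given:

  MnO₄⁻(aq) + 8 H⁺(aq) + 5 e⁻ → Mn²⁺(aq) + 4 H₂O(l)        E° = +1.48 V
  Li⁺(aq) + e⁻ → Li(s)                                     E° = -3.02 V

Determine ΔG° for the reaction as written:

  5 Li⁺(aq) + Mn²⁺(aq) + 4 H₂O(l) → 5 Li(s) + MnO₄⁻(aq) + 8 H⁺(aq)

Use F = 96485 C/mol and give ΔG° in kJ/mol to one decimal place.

As written, Li⁺/Li is reduced (cathode) and MnO₄⁻/Mn²⁺ is oxidised (anode), so E°cell = (-3.02) − (+1.48) = -4.50 V.
Balancing electrons gives n = 5.
ΔG° = −nFE° = −(5)(96485)(-4.50) = 2,170,912 J = +2170.9 kJ/mol.

+2170.9 kJ/mol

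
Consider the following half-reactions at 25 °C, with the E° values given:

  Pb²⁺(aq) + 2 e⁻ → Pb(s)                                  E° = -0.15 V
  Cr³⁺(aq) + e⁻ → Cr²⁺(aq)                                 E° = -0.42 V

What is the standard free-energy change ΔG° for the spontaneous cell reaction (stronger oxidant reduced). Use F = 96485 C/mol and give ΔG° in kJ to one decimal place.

Pb²⁺/Pb (E° = -0.15 V) is the cathode; Cr³⁺/Cr²⁺ (E° = -0.42 V) is the anode, so E°cell = +0.27 V.
Balancing electrons gives n = 2 (lcm of 2 and 1).
ΔG° = −nFE° = −(2)(96485)(+0.27) = -52,102 J = -52.1 kJ.

-52.1 kJ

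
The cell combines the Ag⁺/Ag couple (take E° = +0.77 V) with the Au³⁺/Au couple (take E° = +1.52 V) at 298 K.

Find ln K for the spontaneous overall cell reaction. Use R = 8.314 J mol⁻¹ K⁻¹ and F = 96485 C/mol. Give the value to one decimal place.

87.6

Cathode: Au³⁺/Au; anode: Ag⁺/Ag. E°cell = (+1.52) − (+0.77) = +0.75 V, with n = 3.
ΔG° = −nFE° = −RT ln K, so ln K = nFE°/(RT) = (3)(96485)(+0.75) / ((8.314)(298)) = 87.623.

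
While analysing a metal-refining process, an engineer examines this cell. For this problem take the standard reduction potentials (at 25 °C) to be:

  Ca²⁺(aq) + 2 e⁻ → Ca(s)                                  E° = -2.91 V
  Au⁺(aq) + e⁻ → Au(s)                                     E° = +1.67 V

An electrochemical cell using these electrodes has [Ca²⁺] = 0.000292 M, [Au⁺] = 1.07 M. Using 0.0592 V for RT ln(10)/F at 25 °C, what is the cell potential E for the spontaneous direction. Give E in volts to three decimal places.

Au⁺/Au is the cathode (higher E°), Ca²⁺/Ca the anode: E°cell = +1.67 − (-2.91) = +4.58 V, n = 2.
Overall: 2 Au⁺(aq) + Ca(s) → 2 Au(s) + Ca²⁺(aq)
Q = [Ca²⁺] / ([Au⁺]^2); log Q = -3.593.
E = E° − (0.0592/n) log Q = +4.58 − (0.0592/2)(-3.593) = +4.686 V.

+4.686 V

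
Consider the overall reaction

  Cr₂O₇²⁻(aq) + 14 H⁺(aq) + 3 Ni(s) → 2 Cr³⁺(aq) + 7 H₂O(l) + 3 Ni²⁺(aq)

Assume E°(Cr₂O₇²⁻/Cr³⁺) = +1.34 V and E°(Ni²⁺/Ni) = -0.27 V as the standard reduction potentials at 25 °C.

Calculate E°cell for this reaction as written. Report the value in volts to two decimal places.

+1.61 V

The Cr₂O₇²⁻/Cr³⁺ couple has the higher reduction potential, so it is the cathode; Ni²⁺/Ni is oxidised at the anode.
E°cell = E°(cathode) − E°(anode) = (+1.34) − (-0.27) = +1.61 V.
Since E°cell > 0, the reaction is spontaneous under standard conditions.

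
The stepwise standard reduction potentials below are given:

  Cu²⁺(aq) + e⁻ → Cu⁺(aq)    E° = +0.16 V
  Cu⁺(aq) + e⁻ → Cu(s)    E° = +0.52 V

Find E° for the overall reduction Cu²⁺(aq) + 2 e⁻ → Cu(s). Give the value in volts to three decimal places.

+0.340 V

Adding the free-energy changes (−nFE°) of the two steps gives −n₃FE°₃ = −n₁FE°₁ − n₂FE°₂.
E°₃ = (1×+0.16 + 1×+0.52) / 2 = (+0.680) / 2 = +0.340 V.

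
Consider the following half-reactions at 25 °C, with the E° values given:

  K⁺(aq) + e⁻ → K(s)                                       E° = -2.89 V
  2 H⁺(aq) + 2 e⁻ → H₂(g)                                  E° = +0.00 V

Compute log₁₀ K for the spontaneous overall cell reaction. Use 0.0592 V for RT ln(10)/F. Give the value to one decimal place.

97.6

Cathode: H⁺/H₂; anode: K⁺/K. E°cell = +2.89 V, n = 2.
log K = nE°cell / 0.0592 = (2)(+2.89) / 0.0592 = 97.6.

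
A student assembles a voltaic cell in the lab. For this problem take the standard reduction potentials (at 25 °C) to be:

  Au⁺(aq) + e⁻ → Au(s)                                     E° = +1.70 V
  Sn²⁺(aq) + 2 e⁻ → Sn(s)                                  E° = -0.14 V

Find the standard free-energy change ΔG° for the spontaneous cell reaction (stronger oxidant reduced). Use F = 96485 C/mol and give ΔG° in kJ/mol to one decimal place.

Au⁺/Au (E° = +1.70 V) is the cathode; Sn²⁺/Sn (E° = -0.14 V) is the anode, so E°cell = +1.84 V.
Balancing electrons gives n = 2 (lcm of 1 and 2).
ΔG° = −nFE° = −(2)(96485)(+1.84) = -355,065 J = -355.1 kJ/mol.

-355.1 kJ/mol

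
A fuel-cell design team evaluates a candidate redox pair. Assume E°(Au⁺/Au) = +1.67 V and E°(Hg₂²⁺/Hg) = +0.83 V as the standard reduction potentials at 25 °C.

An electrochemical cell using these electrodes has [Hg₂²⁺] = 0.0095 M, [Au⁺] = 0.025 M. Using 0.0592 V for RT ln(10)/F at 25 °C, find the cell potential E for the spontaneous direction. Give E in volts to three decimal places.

+0.805 V

Au⁺/Au is the cathode (higher E°), Hg₂²⁺/Hg the anode: E°cell = +1.67 − (+0.83) = +0.84 V, n = 2.
Overall: 2 Au⁺(aq) + 2 Hg(l) → 2 Au(s) + Hg₂²⁺(aq)
Q = [Hg₂²⁺] / ([Au⁺]^2); log Q = 1.182.
E = E° − (0.0592/n) log Q = +0.84 − (0.0592/2)(1.182) = +0.805 V.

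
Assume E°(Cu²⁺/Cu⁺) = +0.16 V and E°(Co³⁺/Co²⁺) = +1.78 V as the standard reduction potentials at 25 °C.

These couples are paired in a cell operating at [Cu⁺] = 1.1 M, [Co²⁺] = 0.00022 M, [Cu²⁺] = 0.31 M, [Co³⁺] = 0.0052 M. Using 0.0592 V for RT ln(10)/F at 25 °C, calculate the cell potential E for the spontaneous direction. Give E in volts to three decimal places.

Co³⁺/Co²⁺ is the cathode (higher E°), Cu²⁺/Cu⁺ the anode: E°cell = +1.78 − (+0.16) = +1.62 V, n = 1.
Overall: Co³⁺(aq) + Cu⁺(aq) → Co²⁺(aq) + Cu²⁺(aq)
Q = [Co²⁺]·[Cu²⁺] / ([Co³⁺]·[Cu⁺]); log Q = -1.924.
E = E° − (0.0592/n) log Q = +1.62 − (0.0592/1)(-1.924) = +1.734 V.

+1.734 V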